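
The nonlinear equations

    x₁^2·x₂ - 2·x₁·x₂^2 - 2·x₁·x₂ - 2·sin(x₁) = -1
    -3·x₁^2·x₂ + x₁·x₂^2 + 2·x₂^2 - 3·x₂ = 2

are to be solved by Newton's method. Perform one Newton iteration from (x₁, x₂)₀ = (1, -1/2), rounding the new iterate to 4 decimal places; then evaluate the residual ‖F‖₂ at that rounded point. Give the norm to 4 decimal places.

At (1, -1/2): F = (-0.682942, 1.7500).
Jacobian J = [[2·x₁·x₂ - 2·x₂^2 - 2·x₂ - 2·cos(x₁), x₁^2 - 4·x₁·x₂ - 2·x₁], [-6·x₁·x₂ + x₂^2, -3·x₁^2 + 2·x₁·x₂ + 4·x₂ - 3]].
At the point, J = [[-1.580605, 1.0000], [3.2500, -9.0000]] (det J = 10.975442).
Solving J·Δ = −F gives Δ = (-0.4006, 0.0498).
Then the next iterate is (x₁, x₂)₁ = (0.5994, -0.4502).
Re-evaluating at (0.5994, -0.4502): F = (0.006685, 0.362691), so ‖F‖₂ = 0.3628.

0.3628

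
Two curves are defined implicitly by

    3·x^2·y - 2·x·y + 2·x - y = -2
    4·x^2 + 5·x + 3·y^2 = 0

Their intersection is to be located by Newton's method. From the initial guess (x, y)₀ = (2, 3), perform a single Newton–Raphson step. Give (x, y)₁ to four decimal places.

At (2, 3): F = (27.0000, 53.0000).
Jacobian J = [[6·x·y - 2·y + 2, 3·x^2 - 2·x - 1], [8·x + 5, 6·y]].
At the point, J = [[32.0000, 7.0000], [21.0000, 18.0000]] (det J = 429.0000).
Solving J·Δ = −F gives Δ = (-0.2681, -2.6317).
Then the next iterate is (x, y)₁ = (1.7319, 0.3683).

(1.7319, 0.3683)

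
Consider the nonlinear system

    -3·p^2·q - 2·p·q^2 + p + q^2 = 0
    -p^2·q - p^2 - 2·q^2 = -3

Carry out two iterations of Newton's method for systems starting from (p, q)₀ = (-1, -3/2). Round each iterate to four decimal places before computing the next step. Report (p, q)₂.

(0.1363, -1.2115)

At (-1, -3/2): F = (10.2500, -1.0000).
Jacobian J = [[-6·p·q - 2·q^2 + 1, -3·p^2 - 4·p·q + 2·q], [-2·p·q - 2·p, -p^2 - 4·q]].
At the point, J = [[-12.5000, -12.0000], [-1.0000, 5.0000]] (det J = -74.5000).
Solving J·Δ = −F gives Δ = (0.5268, 0.3054).
Then the next iterate is (p, q)₁ = (-0.4732, -1.1946).
Round to (-0.4732, -1.1946) and repeat: F = (3.106926, 0.189436), J = [[-5.245847, -5.322094], [-0.184169, 4.554482]].
Δ = (0.6095, -0.0169), so (p, q)₂ = (0.1363, -1.2115).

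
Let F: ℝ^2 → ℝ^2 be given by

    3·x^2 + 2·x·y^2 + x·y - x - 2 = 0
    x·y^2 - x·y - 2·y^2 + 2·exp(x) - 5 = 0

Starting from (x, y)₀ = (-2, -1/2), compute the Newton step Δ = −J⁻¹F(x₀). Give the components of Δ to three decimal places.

At (-2, -1/2): F = (12.000, -6.72933).
Jacobian J = [[6·x + 2·y^2 + y - 1, 4·x·y + x], [y^2 - y + 2·exp(x), 2·x·y - x - 4·y]].
At the point, J = [[-13.000, 2.000], [1.02067, 6.000]] (det J = -80.04134).
Solving J·Δ = −F gives Δ = (1.068, 0.940).

(1.068, 0.940)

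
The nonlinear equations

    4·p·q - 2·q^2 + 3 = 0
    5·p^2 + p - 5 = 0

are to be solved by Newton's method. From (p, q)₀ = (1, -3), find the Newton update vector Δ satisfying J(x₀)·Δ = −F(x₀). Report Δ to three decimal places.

(-0.091, 1.619)

At (1, -3): F = (-27.000, 1.000).
Jacobian J = [[4·q, 4·p - 4·q], [10·p + 1, 0]].
At the point, J = [[-12.000, 16.000], [11.000, 0.000]] (det J = -176.000).
Solving J·Δ = −F gives Δ = (-0.091, 1.619).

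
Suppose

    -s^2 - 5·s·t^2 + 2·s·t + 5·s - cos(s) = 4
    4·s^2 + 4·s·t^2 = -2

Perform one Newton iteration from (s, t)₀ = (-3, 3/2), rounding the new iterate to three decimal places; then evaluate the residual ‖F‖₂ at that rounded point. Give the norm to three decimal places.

2.235

At (-3, 3/2): F = (-2.26001, 11.000).
Jacobian J = [[-2·s - 5·t^2 + 2·t + sin(s) + 5, -10·s·t + 2·s], [8·s + 4·t^2, 8·s·t]].
At the point, J = [[2.60888, 39.000], [-15.000, -36.000]] (det J = 491.08032).
Solving J·Δ = −F gives Δ = (0.708, 0.011).
Then the next iterate is (s, t)₁ = (-2.292, 1.511).
Re-evaluating at (-2.292, 1.511): F = (-0.81483, 2.08140), so ‖F‖₂ = 2.235.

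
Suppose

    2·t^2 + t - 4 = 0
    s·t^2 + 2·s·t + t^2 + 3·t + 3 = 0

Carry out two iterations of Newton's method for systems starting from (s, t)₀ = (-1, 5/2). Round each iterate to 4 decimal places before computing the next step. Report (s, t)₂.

At (-1, 5/2): F = (11.0000, 5.5000).
Jacobian J = [[0, 4·t + 1], [t^2 + 2·t, 2·s·t + 2·s + 2·t + 3]].
At the point, J = [[0.0000, 11.0000], [11.2500, 1.0000]] (det J = -123.7500).
Solving J·Δ = −F gives Δ = (-0.4000, -1.0000).
Then the next iterate is (s, t)₁ = (-1.4000, 1.5000).
Round to (-1.4000, 1.5000) and repeat: F = (2.0000, 2.4000), J = [[0.0000, 7.0000], [5.2500, -1.0000]].
Δ = (-0.5116, -0.2857), so (s, t)₂ = (-1.9116, 1.2143).

(-1.9116, 1.2143)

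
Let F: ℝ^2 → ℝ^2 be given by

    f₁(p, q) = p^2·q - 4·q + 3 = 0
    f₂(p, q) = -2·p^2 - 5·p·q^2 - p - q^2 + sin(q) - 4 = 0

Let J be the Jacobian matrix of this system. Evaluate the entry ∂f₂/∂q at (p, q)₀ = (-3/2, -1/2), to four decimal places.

∂f₂/∂q = -10·p·q - 2·q + cos(q).
At (-3/2, -1/2) this is -5.6224.

-5.6224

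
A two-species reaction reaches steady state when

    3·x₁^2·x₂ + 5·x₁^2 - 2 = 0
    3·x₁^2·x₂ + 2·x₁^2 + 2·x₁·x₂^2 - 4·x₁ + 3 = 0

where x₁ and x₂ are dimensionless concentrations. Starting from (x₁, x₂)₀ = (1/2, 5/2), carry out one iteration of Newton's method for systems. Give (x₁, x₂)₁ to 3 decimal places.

At (1/2, 5/2): F = (1.125, 9.625).
Jacobian J = [[6·x₁·x₂ + 10·x₁, 3·x₁^2], [6·x₁·x₂ + 4·x₁ + 2·x₂^2 - 4, 3·x₁^2 + 4·x₁·x₂]].
At the point, J = [[12.500, 0.750], [18.000, 5.750]] (det J = 58.375).
Solving J·Δ = −F gives Δ = (0.013, -1.714).
Then the next iterate is (x₁, x₂)₁ = (0.513, 0.786).

(0.513, 0.786)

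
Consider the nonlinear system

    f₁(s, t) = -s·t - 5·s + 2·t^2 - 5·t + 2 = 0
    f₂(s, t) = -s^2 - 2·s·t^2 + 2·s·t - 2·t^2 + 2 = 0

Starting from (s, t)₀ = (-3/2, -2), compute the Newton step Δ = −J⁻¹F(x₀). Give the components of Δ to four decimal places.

At (-3/2, -2): F = (24.5000, 9.7500).
Jacobian J = [[-t - 5, -s + 4·t - 5], [-2·s - 2·t^2 + 2·t, -4·s·t + 2·s - 4·t]].
At the point, J = [[-3.0000, -11.5000], [-9.0000, -7.0000]] (det J = -82.5000).
Solving J·Δ = −F gives Δ = (-0.7197, 2.3182).

(-0.7197, 2.3182)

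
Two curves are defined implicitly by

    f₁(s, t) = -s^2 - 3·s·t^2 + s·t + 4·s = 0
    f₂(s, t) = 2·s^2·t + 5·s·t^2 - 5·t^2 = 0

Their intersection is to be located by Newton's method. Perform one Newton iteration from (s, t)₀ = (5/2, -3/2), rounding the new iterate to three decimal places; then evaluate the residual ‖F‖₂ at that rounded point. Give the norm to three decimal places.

4.797

At (5/2, -3/2): F = (-16.875, -1.875).
Jacobian J = [[-2·s - 3·t^2 + t + 4, -6·s·t + s], [4·s·t + 5·t^2, 2·s^2 + 10·s·t - 10·t]].
At the point, J = [[-9.250, 25.000], [-3.750, -10.000]] (det J = 186.250).
Solving J·Δ = −F gives Δ = (-1.158, 0.247).
Then the next iterate is (s, t)₁ = (1.342, -1.253).
Re-evaluating at (1.342, -1.253): F = (-4.43535, -1.82850), so ‖F‖₂ = 4.797.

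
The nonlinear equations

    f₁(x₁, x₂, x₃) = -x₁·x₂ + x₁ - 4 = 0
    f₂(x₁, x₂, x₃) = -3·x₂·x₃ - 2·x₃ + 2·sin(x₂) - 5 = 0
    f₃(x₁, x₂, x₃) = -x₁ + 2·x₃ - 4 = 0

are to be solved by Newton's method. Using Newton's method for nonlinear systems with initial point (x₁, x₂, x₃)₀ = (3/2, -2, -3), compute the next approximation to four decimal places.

At (3/2, -2, -3): F = (0.5000, -18.818595, -11.5000).
Jacobian J = [[-x₂ + 1, -x₁, 0], [0, -3·x₃ + 2·cos(x₂), -3·x₂ - 2], [-1, 0, 2]].
At the point, J = [[3.0000, -1.5000, 0.0000], [0.0000, 8.167706, 4.0000], [-1.0000, 0.0000, 2.0000]] (det J = 55.006238).
Solving J·Δ = −F gives Δ = (-0.3765, -0.4197, 5.5617).
Then the next iterate is (x₁, x₂, x₃)₁ = (1.1235, -2.4197, 2.5617).

(1.1235, -2.4197, 2.5617)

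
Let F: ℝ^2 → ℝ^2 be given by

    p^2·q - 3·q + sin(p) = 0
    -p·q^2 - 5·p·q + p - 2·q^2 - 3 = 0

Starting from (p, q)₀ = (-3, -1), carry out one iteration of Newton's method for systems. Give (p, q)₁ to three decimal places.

At (-3, -1): F = (-6.14112, -20.000).
Jacobian J = [[2·p·q + cos(p), p^2 - 3], [-q^2 - 5·q + 1, -2·p·q - 5·p - 4·q]].
At the point, J = [[5.01001, 6.000], [5.000, 13.000]] (det J = 35.13010).
Solving J·Δ = −F gives Δ = (-1.143, 1.978).
Then the next iterate is (p, q)₁ = (-4.143, 0.978).

(-4.143, 0.978)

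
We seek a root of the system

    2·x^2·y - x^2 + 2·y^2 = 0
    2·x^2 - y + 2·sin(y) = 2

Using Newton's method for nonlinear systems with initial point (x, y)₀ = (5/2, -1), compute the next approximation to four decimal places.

At (5/2, -1): F = (-16.7500, 9.817058).
Jacobian J = [[4·x·y - 2·x, 2·x^2 + 4·y], [4·x, 2·cos(y) - 1]].
At the point, J = [[-15.0000, 8.5000], [10.0000, 0.080605]] (det J = -86.209069).
Solving J·Δ = −F gives Δ = (-0.9836, 0.2348).
Then the next iterate is (x, y)₁ = (1.5164, -0.7652).

(1.5164, -0.7652)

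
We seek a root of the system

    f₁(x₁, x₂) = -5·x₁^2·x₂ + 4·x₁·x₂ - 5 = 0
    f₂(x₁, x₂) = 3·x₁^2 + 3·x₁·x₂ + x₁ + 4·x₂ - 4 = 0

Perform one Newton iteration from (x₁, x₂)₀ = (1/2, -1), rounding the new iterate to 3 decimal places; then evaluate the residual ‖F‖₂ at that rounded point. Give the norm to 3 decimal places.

At (1/2, -1): F = (-5.750, -8.250).
Jacobian J = [[-10·x₁·x₂ + 4·x₂, -5·x₁^2 + 4·x₁], [6·x₁ + 3·x₂ + 1, 3·x₁ + 4]].
At the point, J = [[1.000, 0.750], [1.000, 5.500]] (det J = 4.750).
Solving J·Δ = −F gives Δ = (5.355, 0.526).
Then the next iterate is (x₁, x₂)₁ = (5.855, -0.474).
Re-evaluating at (5.855, -0.474): F = (65.14495, 94.47627), so ‖F‖₂ = 114.759.

114.759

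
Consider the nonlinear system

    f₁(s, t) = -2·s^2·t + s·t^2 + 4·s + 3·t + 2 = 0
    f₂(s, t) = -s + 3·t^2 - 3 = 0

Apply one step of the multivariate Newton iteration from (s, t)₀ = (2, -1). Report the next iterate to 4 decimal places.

At (2, -1): F = (17.0000, -2.0000).
Jacobian J = [[-4·s·t + t^2 + 4, -2·s^2 + 2·s·t + 3], [-1, 6·t]].
At the point, J = [[13.0000, -9.0000], [-1.0000, -6.0000]] (det J = -87.0000).
Solving J·Δ = −F gives Δ = (-1.3793, -0.1034).
Then the next iterate is (s, t)₁ = (0.6207, -1.1034).

(0.6207, -1.1034)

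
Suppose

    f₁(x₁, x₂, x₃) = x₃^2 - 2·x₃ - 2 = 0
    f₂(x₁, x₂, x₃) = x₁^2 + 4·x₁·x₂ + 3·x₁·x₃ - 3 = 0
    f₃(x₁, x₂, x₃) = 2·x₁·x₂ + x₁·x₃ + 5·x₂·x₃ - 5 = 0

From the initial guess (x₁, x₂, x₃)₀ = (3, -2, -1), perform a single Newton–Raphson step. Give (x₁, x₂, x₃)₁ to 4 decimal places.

At (3, -2, -1): F = (1.0000, -27.0000, -10.0000).
Jacobian J = [[0, 0, 2·x₃ - 2], [2·x₁ + 4·x₂ + 3·x₃, 4·x₁, 3·x₁], [2·x₂ + x₃, 2·x₁ + 5·x₃, x₁ + 5·x₂]].
At the point, J = [[0.0000, 0.0000, -4.0000], [-5.0000, 12.0000, 9.0000], [-5.0000, 1.0000, -7.0000]] (det J = -220.0000).
Solving J·Δ = −F gives Δ = (-2.1136, 1.1818, 0.2500).
Then the next iterate is (x₁, x₂, x₃)₁ = (0.8864, -0.8182, -0.7500).

(0.8864, -0.8182, -0.7500)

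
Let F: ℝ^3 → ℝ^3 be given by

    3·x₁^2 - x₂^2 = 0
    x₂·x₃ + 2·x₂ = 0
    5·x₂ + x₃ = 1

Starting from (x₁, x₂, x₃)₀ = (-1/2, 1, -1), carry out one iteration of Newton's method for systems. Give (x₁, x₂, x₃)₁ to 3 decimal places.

At (-1/2, 1, -1): F = (-0.250, 1.000, 3.000).
Jacobian J = [[6·x₁, -2·x₂, 0], [0, x₃ + 2, x₂], [0, 5, 1]].
At the point, J = [[-3.000, -2.000, 0.000], [0.000, 1.000, 1.000], [0.000, 5.000, 1.000]] (det J = 12.000).
Solving J·Δ = −F gives Δ = (0.250, -0.500, -0.500).
Then the next iterate is (x₁, x₂, x₃)₁ = (-0.250, 0.500, -1.500).

(-0.250, 0.500, -1.500)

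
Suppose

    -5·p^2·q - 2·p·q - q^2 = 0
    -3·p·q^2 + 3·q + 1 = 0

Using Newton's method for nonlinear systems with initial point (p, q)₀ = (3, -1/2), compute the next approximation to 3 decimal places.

(1.929, -0.338)

At (3, -1/2): F = (25.250, -2.750).
Jacobian J = [[-10·p·q - 2·q, -5·p^2 - 2·p - 2·q], [-3·q^2, -6·p·q + 3]].
At the point, J = [[16.000, -50.000], [-0.750, 12.000]] (det J = 154.500).
Solving J·Δ = −F gives Δ = (-1.071, 0.162).
Then the next iterate is (p, q)₁ = (1.929, -0.338).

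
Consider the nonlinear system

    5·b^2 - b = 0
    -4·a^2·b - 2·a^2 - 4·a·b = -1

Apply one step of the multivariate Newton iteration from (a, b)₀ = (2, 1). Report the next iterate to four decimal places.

At (2, 1): F = (4.0000, -31.0000).
Jacobian J = [[0, 10·b - 1], [-8·a·b - 4·a - 4·b, -4·a^2 - 4·a]].
At the point, J = [[0.0000, 9.0000], [-28.0000, -24.0000]] (det J = 252.0000).
Solving J·Δ = −F gives Δ = (-0.7262, -0.4444).
Then the next iterate is (a, b)₁ = (1.2738, 0.5556).

(1.2738, 0.5556)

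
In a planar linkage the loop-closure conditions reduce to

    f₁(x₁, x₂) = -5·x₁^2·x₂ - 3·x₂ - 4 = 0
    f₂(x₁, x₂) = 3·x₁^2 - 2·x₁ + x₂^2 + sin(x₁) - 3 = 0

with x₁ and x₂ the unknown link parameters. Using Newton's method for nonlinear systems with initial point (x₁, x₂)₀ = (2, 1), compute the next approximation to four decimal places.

At (2, 1): F = (-27.0000, 6.909297).
Jacobian J = [[-10·x₁·x₂, -5·x₁^2 - 3], [6·x₁ + cos(x₁) - 2, 2·x₂]].
At the point, J = [[-20.0000, -23.0000], [9.583853, 2.0000]] (det J = 180.428623).
Solving J·Δ = −F gives Δ = (-0.5815, -0.6683).
Then the next iterate is (x₁, x₂)₁ = (1.4185, 0.3317).

(1.4185, 0.3317)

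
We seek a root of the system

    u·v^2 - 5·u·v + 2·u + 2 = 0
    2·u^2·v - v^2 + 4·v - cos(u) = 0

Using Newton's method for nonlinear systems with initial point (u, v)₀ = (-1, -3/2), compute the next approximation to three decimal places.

(-1.102, -0.132)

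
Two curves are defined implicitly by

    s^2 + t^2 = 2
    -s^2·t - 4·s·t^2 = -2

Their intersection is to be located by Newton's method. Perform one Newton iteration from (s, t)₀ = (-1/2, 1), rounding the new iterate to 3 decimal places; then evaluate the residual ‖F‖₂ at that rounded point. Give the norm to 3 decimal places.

At (-1/2, 1): F = (-0.750, 3.750).
Jacobian J = [[2·s, 2·t], [-2·s·t - 4·t^2, -s^2 - 8·s·t]].
At the point, J = [[-1.000, 2.000], [-3.000, 3.750]] (det J = 2.250).
Solving J·Δ = −F gives Δ = (4.583, 2.667).
Then the next iterate is (s, t)₁ = (4.083, 3.667).
Re-evaluating at (4.083, 3.667): F = (28.11778, -278.74674), so ‖F‖₂ = 280.161.

280.161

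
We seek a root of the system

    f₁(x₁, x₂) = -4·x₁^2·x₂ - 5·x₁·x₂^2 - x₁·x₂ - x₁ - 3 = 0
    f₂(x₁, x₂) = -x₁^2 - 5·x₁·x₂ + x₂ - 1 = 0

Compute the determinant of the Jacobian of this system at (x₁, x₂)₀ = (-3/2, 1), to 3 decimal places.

J = [[-8·x₁·x₂ - 5·x₂^2 - x₂ - 1, -4·x₁^2 - 10·x₁·x₂ - x₁], [-2·x₁ - 5·x₂, -5·x₁ + 1]].
At the point, J = [[5.000, 7.500], [-2.000, 8.500]].
det J = 57.500.

57.500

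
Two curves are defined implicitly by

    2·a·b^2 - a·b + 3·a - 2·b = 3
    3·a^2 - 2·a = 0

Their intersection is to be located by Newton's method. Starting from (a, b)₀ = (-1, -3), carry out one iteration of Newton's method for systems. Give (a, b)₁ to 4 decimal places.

(-0.3750, -2.4545)

At (-1, -3): F = (-21.0000, 5.0000).
Jacobian J = [[2·b^2 - b + 3, 4·a·b - a - 2], [6·a - 2, 0]].
At the point, J = [[24.0000, 11.0000], [-8.0000, 0.0000]] (det J = 88.0000).
Solving J·Δ = −F gives Δ = (0.6250, 0.5455).
Then the next iterate is (a, b)₁ = (-0.3750, -2.4545).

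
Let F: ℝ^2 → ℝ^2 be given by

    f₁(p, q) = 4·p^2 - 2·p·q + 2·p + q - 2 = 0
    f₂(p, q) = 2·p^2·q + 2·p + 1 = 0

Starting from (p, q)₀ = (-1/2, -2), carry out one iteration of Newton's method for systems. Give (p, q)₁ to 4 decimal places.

At (-1/2, -2): F = (-6.0000, -1.0000).
Jacobian J = [[8·p - 2·q + 2, -2·p + 1], [4·p·q + 2, 2·p^2]].
At the point, J = [[2.0000, 2.0000], [6.0000, 0.5000]] (det J = -11.0000).
Solving J·Δ = −F gives Δ = (-0.0909, 3.0909).
Then the next iterate is (p, q)₁ = (-0.5909, 1.0909).

(-0.5909, 1.0909)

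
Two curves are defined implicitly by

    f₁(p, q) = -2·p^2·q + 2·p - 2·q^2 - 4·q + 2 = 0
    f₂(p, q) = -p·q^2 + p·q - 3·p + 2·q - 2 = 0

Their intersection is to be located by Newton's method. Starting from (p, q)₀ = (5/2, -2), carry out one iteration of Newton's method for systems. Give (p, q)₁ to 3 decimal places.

(1.586, -0.602)

At (5/2, -2): F = (32.000, -28.500).
Jacobian J = [[-4·p·q + 2, -2·p^2 - 4·q - 4], [-q^2 + q - 3, -2·p·q + p + 2]].
At the point, J = [[22.000, -8.500], [-9.000, 14.500]] (det J = 242.500).
Solving J·Δ = −F gives Δ = (-0.914, 1.398).
Then the next iterate is (p, q)₁ = (1.586, -0.602).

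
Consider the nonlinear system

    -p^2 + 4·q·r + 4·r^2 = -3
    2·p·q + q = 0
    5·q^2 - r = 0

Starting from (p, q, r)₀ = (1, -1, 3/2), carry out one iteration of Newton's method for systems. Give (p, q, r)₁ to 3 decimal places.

(0.201, -0.532, 0.325)

At (1, -1, 3/2): F = (5.000, -3.000, 3.500).
Jacobian J = [[-2·p, 4·r, 4·q + 8·r], [2·q, 2·p + 1, 0], [0, 10·q, -1]].
At the point, J = [[-2.000, 6.000, 8.000], [-2.000, 3.000, 0.000], [0.000, -10.000, -1.000]] (det J = 154.000).
Solving J·Δ = −F gives Δ = (-0.799, 0.468, -1.175).
Then the next iterate is (p, q, r)₁ = (0.201, -0.532, 0.325).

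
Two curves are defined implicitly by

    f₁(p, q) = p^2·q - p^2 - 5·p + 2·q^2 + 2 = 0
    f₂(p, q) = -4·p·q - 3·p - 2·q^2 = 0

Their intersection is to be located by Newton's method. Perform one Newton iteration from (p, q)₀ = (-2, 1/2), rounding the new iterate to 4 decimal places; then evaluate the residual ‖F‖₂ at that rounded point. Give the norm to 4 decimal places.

12.4656

At (-2, 1/2): F = (10.5000, 9.5000).
Jacobian J = [[2·p·q - 2·p - 5, p^2 + 4·q], [-4·q - 3, -4·p - 4·q]].
At the point, J = [[-3.0000, 6.0000], [-5.0000, 6.0000]] (det J = 12.0000).
Solving J·Δ = −F gives Δ = (-0.5000, -2.0000).
Then the next iterate is (p, q)₁ = (-2.5000, -1.5000).
Re-evaluating at (-2.5000, -1.5000): F = (3.3750, -12.0000), so ‖F‖₂ = 12.4656.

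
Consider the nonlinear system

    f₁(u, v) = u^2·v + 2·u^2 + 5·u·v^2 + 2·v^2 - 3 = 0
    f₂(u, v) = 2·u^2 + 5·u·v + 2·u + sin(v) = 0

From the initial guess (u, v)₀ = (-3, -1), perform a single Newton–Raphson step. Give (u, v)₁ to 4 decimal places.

At (-3, -1): F = (-7.0000, 26.158529).
Jacobian J = [[2·u·v + 4·u + 5·v^2, u^2 + 10·u·v + 4·v], [4·u + 5·v + 2, 5·u + cos(v)]].
At the point, J = [[-1.0000, 35.0000], [-15.0000, -14.459698]] (det J = 539.459698).
Solving J·Δ = −F gives Δ = (1.5095, 0.2431).
Then the next iterate is (u, v)₁ = (-1.4905, -0.7569).

(-1.4905, -0.7569)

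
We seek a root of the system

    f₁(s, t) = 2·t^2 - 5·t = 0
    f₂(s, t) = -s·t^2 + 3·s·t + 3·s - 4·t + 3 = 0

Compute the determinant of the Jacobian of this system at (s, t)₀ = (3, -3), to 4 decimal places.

-255.0000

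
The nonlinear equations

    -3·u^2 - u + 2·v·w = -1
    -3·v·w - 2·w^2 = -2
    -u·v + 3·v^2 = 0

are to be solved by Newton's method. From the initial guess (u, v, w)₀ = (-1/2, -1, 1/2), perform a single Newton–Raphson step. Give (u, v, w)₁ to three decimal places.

(-3.458, -1.083, -2.625)

At (-1/2, -1, 1/2): F = (-0.250, 3.000, 2.500).
Jacobian J = [[-6·u - 1, 2·w, 2·v], [0, -3·w, -3·v - 4·w], [-v, -u + 6·v, 0]].
At the point, J = [[2.000, 1.000, -2.000], [0.000, -1.500, 1.000], [1.000, -5.500, 0.000]] (det J = 9.000).
Solving J·Δ = −F gives Δ = (-2.958, -0.083, -3.125).
Then the next iterate is (u, v, w)₁ = (-3.458, -1.083, -2.625).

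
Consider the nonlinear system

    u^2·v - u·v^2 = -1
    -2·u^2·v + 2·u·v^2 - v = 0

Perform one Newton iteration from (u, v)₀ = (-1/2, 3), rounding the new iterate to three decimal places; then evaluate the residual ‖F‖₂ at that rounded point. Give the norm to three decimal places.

4.752

At (-1/2, 3): F = (6.250, -13.500).
Jacobian J = [[2·u·v - v^2, u^2 - 2·u·v], [-4·u·v + 2·v^2, -2·u^2 + 4·u·v - 1]].
At the point, J = [[-12.000, 3.250], [24.000, -7.500]] (det J = 12.000).
Solving J·Δ = −F gives Δ = (0.250, -1.000).
Then the next iterate is (u, v)₁ = (-0.250, 2.000).
Re-evaluating at (-0.250, 2.000): F = (2.125, -4.250), so ‖F‖₂ = 4.752.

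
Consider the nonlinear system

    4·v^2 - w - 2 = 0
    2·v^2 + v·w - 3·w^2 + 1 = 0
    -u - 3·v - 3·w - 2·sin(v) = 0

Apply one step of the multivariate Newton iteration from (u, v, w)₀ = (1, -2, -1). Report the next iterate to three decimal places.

(8.512, -1.068, -0.904)

At (1, -2, -1): F = (15.000, 8.000, 9.81859).
Jacobian J = [[0, 8·v, -1], [0, 4·v + w, v - 6·w], [-1, -2·cos(v) - 3, -3]].
At the point, J = [[0.000, -16.000, -1.000], [0.000, -9.000, 4.000], [-1.000, -2.16771, -3.000]] (det J = 73.000).
Solving J·Δ = −F gives Δ = (7.512, 0.932, 0.096).
Then the next iterate is (u, v, w)₁ = (8.512, -1.068, -0.904).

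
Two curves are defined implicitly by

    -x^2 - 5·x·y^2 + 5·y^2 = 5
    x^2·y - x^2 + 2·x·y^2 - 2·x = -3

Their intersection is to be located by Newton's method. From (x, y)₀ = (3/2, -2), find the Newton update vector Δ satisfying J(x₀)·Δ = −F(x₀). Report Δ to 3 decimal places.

(-0.455, 0.678)

At (3/2, -2): F = (-17.250, 5.250).
Jacobian J = [[-2·x - 5·y^2, -10·x·y + 10·y], [2·x·y - 2·x + 2·y^2 - 2, x^2 + 4·x·y]].
At the point, J = [[-23.000, 10.000], [-3.000, -9.750]] (det J = 254.250).
Solving J·Δ = −F gives Δ = (-0.455, 0.678).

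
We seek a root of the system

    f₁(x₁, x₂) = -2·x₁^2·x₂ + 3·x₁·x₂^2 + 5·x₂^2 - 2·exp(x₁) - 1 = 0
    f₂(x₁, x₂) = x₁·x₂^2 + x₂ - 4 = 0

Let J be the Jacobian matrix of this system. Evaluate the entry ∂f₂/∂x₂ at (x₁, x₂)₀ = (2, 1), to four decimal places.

5.0000

∂f₂/∂x₂ = 2·x₁·x₂ + 1.
At (2, 1) this is 5.0000.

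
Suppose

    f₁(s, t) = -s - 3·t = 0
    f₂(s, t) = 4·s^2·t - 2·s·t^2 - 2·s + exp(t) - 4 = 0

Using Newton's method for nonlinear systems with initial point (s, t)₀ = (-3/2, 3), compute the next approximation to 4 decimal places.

At (-3/2, 3): F = (-7.5000, 73.085537).
Jacobian J = [[-1, -3], [8·s·t - 2·t^2 - 2, 4·s^2 - 4·s·t + exp(t)]].
At the point, J = [[-1.0000, -3.0000], [-56.0000, 47.085537]] (det J = -215.085537).
Solving J·Δ = −F gives Δ = (-0.6225, -2.2925).
Then the next iterate is (s, t)₁ = (-2.1225, 0.7075).

(-2.1225, 0.7075)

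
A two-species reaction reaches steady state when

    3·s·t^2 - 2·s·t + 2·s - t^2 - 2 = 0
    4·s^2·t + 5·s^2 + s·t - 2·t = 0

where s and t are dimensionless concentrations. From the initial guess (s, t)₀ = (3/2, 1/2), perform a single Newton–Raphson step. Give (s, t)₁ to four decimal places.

At (3/2, 1/2): F = (0.3750, 15.5000).
Jacobian J = [[3·t^2 - 2·t + 2, 6·s·t - 2·s - 2·t], [8·s·t + 10·s + t, 4·s^2 + s - 2]].
At the point, J = [[1.7500, 0.5000], [21.5000, 8.5000]] (det J = 4.1250).
Solving J·Δ = −F gives Δ = (1.1061, -4.6212).
Then the next iterate is (s, t)₁ = (2.6061, -4.1212).

(2.6061, -4.1212)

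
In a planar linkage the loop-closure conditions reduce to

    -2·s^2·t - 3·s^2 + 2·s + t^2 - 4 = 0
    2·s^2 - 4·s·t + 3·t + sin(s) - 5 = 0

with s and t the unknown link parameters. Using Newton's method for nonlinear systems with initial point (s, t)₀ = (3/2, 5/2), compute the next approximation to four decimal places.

At (3/2, 5/2): F = (-12.7500, -7.002505).
Jacobian J = [[-4·s·t - 6·s + 2, -2·s^2 + 2·t], [4·s - 4·t + cos(s), -4·s + 3]].
At the point, J = [[-22.0000, 0.5000], [-3.929263, -3.0000]] (det J = 67.964631).
Solving J·Δ = −F gives Δ = (-0.6143, -1.5296).
Then the next iterate is (s, t)₁ = (0.8857, 0.9704).

(0.8857, 0.9704)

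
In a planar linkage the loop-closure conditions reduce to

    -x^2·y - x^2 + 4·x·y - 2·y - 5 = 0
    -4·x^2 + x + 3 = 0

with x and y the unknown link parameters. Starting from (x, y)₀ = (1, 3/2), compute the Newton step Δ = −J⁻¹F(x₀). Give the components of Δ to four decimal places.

At (1, 3/2): F = (-4.5000, 0.0000).
Jacobian J = [[-2·x·y - 2·x + 4·y, -x^2 + 4·x - 2], [-8·x + 1, 0]].
At the point, J = [[1.0000, 1.0000], [-7.0000, 0.0000]] (det J = 7.0000).
Solving J·Δ = −F gives Δ = (0.0000, 4.5000).

(0.0000, 4.5000)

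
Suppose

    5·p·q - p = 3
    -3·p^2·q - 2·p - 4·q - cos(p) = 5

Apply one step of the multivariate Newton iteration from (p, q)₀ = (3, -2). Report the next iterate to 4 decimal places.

At (3, -2): F = (-36.0000, 51.989992).
Jacobian J = [[5·q - 1, 5·p], [-6·p·q + sin(p) - 2, -3·p^2 - 4]].
At the point, J = [[-11.0000, 15.0000], [34.141120, -31.0000]] (det J = -171.116800).
Solving J·Δ = −F gives Δ = (1.9644, 3.8406).
Then the next iterate is (p, q)₁ = (4.9644, 1.8406).

(4.9644, 1.8406)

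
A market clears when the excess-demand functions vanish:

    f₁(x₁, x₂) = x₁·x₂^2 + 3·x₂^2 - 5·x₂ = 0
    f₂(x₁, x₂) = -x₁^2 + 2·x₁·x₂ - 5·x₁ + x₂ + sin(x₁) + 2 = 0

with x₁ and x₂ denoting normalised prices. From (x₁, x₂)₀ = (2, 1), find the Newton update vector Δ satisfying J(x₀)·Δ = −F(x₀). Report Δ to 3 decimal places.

(-0.724, 0.145)

At (2, 1): F = (0.000, -6.09070).
Jacobian J = [[x₂^2, 2·x₁·x₂ + 6·x₂ - 5], [-2·x₁ + 2·x₂ + cos(x₁) - 5, 2·x₁ + 1]].
At the point, J = [[1.000, 5.000], [-7.41615, 5.000]] (det J = 42.08073).
Solving J·Δ = −F gives Δ = (-0.724, 0.145).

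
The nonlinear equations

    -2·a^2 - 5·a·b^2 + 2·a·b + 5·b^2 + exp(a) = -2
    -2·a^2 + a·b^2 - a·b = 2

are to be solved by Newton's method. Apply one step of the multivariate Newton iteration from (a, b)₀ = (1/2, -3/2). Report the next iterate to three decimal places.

At (1/2, -3/2): F = (7.27372, -0.625).
Jacobian J = [[-4·a - 5·b^2 + 2·b + exp(a), -10·a·b + 2·a + 10·b], [-4·a + b^2 - b, 2·a·b - a]].
At the point, J = [[-14.60128, -6.500], [1.750, -2.000]] (det J = 40.57756).
Solving J·Δ = −F gives Δ = (0.459, 0.089).
Then the next iterate is (a, b)₁ = (0.959, -1.411).

(0.959, -1.411)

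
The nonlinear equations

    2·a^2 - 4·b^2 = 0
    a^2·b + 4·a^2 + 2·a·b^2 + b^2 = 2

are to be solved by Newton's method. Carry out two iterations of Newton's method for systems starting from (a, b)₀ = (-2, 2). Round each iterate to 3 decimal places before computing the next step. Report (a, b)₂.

(-0.674, 0.576)

At (-2, 2): F = (-8.000, 10.000).
Jacobian J = [[4·a, -8·b], [2·a·b + 8·a + 2·b^2, a^2 + 4·a·b + 2·b]].
At the point, J = [[-8.000, -16.000], [-16.000, -8.000]] (det J = -192.000).
Solving J·Δ = −F gives Δ = (1.167, -1.083).
Then the next iterate is (a, b)₁ = (-0.833, 0.917).
Round to (-0.833, 0.917) and repeat: F = (-1.97578, 0.85182), J = [[-3.332, -7.336], [-6.50994, -0.52755]].
Δ = (0.159, -0.341), so (a, b)₂ = (-0.674, 0.576).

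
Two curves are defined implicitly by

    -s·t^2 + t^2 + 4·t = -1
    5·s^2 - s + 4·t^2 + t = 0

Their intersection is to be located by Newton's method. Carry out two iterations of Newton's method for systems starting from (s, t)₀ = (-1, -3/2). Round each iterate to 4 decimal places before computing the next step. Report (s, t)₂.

(-3.6283, 9.4898)

At (-1, -3/2): F = (-0.5000, 13.5000).
Jacobian J = [[-t^2, -2·s·t + 2·t + 4], [10·s - 1, 8·t + 1]].
At the point, J = [[-2.2500, -2.0000], [-11.0000, -11.0000]] (det J = 2.7500).
Solving J·Δ = −F gives Δ = (-11.8182, 13.0455).
Then the next iterate is (s, t)₁ = (-12.8182, 11.5455).
Round to (-12.8182, 11.5455) and repeat: F = (1889.128303, 1379.089237), J = [[-133.298570, 323.076056], [-129.1820, 93.3640]].
Δ = (9.1899, -2.0557), so (s, t)₂ = (-3.6283, 9.4898).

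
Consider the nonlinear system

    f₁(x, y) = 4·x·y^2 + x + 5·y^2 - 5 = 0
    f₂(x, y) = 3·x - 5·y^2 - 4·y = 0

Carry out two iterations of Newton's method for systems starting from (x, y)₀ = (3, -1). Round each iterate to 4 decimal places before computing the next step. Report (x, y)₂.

(0.1819, -0.9204)

At (3, -1): F = (15.0000, 8.0000).
Jacobian J = [[4·y^2 + 1, 8·x·y + 10·y], [3, -10·y - 4]].
At the point, J = [[5.0000, -34.0000], [3.0000, 6.0000]] (det J = 132.0000).
Solving J·Δ = −F gives Δ = (-2.7424, 0.0379).
Then the next iterate is (x, y)₁ = (0.2576, -0.9621).
Round to (0.2576, -0.9621) and repeat: F = (0.839558, -0.006982), J = [[4.702546, -11.603696], [3.0000, 5.6210]].
Δ = (-0.0757, 0.0417), so (x, y)₂ = (0.1819, -0.9204).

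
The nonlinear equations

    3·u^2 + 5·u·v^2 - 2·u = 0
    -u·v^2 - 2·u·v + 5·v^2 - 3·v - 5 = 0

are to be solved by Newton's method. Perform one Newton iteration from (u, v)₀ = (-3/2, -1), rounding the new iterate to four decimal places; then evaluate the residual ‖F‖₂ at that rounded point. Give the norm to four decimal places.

0.4844

At (-3/2, -1): F = (2.2500, 1.5000).
Jacobian J = [[6·u + 5·v^2 - 2, 10·u·v], [-v^2 - 2·v, -2·u·v - 2·u + 10·v - 3]].
At the point, J = [[-6.0000, 15.0000], [1.0000, -13.0000]] (det J = 63.0000).
Solving J·Δ = −F gives Δ = (0.8214, 0.1786).
Then the next iterate is (u, v)₁ = (-0.6786, -0.8214).
Re-evaluating at (-0.6786, -0.8214): F = (0.449444, 0.180736), so ‖F‖₂ = 0.4844.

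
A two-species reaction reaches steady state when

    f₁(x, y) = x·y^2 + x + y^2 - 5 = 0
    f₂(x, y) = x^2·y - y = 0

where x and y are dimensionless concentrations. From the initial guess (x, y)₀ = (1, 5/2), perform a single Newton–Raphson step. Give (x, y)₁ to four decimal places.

At (1, 5/2): F = (8.5000, 0.0000).
Jacobian J = [[y^2 + 1, 2·x·y + 2·y], [2·x·y, x^2 - 1]].
At the point, J = [[7.2500, 10.0000], [5.0000, 0.0000]] (det J = -50.0000).
Solving J·Δ = −F gives Δ = (0.0000, -0.8500).
Then the next iterate is (x, y)₁ = (1.0000, 1.6500).

(1.0000, 1.6500)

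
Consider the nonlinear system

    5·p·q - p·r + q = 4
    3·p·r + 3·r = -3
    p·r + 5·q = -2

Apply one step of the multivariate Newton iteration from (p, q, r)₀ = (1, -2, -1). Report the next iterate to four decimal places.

(0.4045, -0.3596, -0.7978)

At (1, -2, -1): F = (-15.0000, -3.0000, -9.0000).
Jacobian J = [[5·q - r, 5·p + 1, -p], [3·r, 0, 3·p + 3], [r, 5, p]].
At the point, J = [[-9.0000, 6.0000, -1.0000], [-3.0000, 0.0000, 6.0000], [-1.0000, 5.0000, 1.0000]] (det J = 267.0000).
Solving J·Δ = −F gives Δ = (-0.5955, 1.6404, 0.2022).
Then the next iterate is (p, q, r)₁ = (0.4045, -0.3596, -0.7978).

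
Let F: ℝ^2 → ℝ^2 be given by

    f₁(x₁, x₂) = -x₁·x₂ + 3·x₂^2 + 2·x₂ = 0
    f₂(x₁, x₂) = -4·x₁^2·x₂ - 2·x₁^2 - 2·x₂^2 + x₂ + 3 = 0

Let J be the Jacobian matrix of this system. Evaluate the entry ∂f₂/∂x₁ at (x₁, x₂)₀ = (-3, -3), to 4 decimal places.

-60.0000

∂f₂/∂x₁ = -8·x₁·x₂ - 4·x₁.
At (-3, -3) this is -60.0000.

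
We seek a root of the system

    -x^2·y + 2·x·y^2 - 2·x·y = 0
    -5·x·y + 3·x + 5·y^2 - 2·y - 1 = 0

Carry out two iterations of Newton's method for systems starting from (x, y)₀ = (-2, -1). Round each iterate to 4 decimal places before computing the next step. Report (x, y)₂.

(-0.1254, -0.3554)

At (-2, -1): F = (-4.0000, -10.0000).
Jacobian J = [[-2·x·y + 2·y^2 - 2·y, -x^2 + 4·x·y - 2·x], [-5·y + 3, -5·x + 10·y - 2]].
At the point, J = [[0.0000, 8.0000], [8.0000, -2.0000]] (det J = -64.0000).
Solving J·Δ = −F gives Δ = (1.3750, 0.5000).
Then the next iterate is (x, y)₁ = (-0.6250, -0.5000).
Round to (-0.6250, -0.5000) and repeat: F = (-0.742188, -2.1875), J = [[0.8750, 2.109375], [5.5000, -3.8750]].
Δ = (0.4996, 0.1446), so (x, y)₂ = (-0.1254, -0.3554).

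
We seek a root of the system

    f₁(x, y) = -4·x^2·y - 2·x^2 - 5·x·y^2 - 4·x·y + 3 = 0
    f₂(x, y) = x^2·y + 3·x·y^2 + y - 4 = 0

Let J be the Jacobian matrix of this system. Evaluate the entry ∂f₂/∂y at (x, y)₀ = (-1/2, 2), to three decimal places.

-4.750

∂f₂/∂y = x^2 + 6·x·y + 1.
At (-1/2, 2) this is -4.750.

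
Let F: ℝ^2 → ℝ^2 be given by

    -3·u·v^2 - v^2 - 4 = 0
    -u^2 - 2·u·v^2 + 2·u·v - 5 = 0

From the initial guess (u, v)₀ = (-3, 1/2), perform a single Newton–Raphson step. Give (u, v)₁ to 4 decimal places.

At (-3, 1/2): F = (-2.0000, -15.5000).
Jacobian J = [[-3·v^2, -6·u·v - 2·v], [-2·u - 2·v^2 + 2·v, -4·u·v + 2·u]].
At the point, J = [[-0.7500, 8.0000], [6.5000, 0.0000]] (det J = -52.0000).
Solving J·Δ = −F gives Δ = (2.3846, 0.4736).
Then the next iterate is (u, v)₁ = (-0.6154, 0.9736).

(-0.6154, 0.9736)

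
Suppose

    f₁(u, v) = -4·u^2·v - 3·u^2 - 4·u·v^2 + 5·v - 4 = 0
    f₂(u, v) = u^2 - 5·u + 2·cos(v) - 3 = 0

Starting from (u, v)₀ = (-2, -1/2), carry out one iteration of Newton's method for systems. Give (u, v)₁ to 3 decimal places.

(-0.607, -0.727)

At (-2, -1/2): F = (-8.500, 12.75517).
Jacobian J = [[-8·u·v - 6·u - 4·v^2, -4·u^2 - 8·u·v + 5], [2·u - 5, -2·sin(v)]].
At the point, J = [[3.000, -19.000], [-9.000, 0.95885]] (det J = -168.12345).
Solving J·Δ = −F gives Δ = (1.393, -0.227).
Then the next iterate is (u, v)₁ = (-0.607, -0.727).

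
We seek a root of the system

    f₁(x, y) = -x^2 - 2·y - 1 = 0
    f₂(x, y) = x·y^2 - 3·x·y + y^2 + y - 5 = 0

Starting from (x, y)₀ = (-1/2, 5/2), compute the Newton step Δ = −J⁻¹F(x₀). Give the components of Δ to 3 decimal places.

At (-1/2, 5/2): F = (-6.250, 4.375).
Jacobian J = [[-2·x, -2], [y^2 - 3·y, 2·x·y - 3·x + 2·y + 1]].
At the point, J = [[1.000, -2.000], [-1.250, 5.000]] (det J = 2.500).
Solving J·Δ = −F gives Δ = (9.000, 1.375).

(9.000, 1.375)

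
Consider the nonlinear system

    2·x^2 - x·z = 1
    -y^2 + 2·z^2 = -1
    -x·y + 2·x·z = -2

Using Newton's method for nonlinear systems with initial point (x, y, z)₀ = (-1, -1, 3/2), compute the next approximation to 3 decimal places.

(-0.649, -1.543, 0.931)

At (-1, -1, 3/2): F = (2.500, 4.500, -2.000).
Jacobian J = [[4·x - z, 0, -x], [0, -2·y, 4·z], [-y + 2·z, -x, 2·x]].
At the point, J = [[-5.500, 0.000, 1.000], [0.000, 2.000, 6.000], [4.000, 1.000, -2.000]] (det J = 47.000).
Solving J·Δ = −F gives Δ = (0.351, -0.543, -0.569).
Then the next iterate is (x, y, z)₁ = (-0.649, -1.543, 0.931).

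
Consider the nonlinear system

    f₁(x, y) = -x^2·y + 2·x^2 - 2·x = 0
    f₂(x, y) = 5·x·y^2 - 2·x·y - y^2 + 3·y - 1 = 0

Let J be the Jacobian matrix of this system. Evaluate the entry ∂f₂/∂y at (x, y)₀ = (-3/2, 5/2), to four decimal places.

∂f₂/∂y = 10·x·y - 2·x - 2·y + 3.
At (-3/2, 5/2) this is -36.5000.

-36.5000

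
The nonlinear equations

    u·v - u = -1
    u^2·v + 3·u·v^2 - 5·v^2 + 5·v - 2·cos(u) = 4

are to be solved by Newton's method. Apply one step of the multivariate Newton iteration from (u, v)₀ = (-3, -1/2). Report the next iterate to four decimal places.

(0.6852, -0.5093)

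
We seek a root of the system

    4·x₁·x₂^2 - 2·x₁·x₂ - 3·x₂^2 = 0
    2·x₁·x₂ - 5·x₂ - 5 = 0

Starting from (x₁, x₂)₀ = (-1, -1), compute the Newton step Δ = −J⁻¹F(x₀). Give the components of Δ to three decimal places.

(3.100, -0.600)

At (-1, -1): F = (-9.000, 2.000).
Jacobian J = [[4·x₂^2 - 2·x₂, 8·x₁·x₂ - 2·x₁ - 6·x₂], [2·x₂, 2·x₁ - 5]].
At the point, J = [[6.000, 16.000], [-2.000, -7.000]] (det J = -10.000).
Solving J·Δ = −F gives Δ = (3.100, -0.600).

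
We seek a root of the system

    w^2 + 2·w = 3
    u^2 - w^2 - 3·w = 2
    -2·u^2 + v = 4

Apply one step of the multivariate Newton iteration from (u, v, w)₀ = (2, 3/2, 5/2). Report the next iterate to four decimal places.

At (2, 3/2, 5/2): F = (8.2500, -11.7500, -10.5000).
Jacobian J = [[0, 0, 2·w + 2], [2·u, 0, -2·w - 3], [-4·u, 1, 0]].
At the point, J = [[0.0000, 0.0000, 7.0000], [4.0000, 0.0000, -8.0000], [-8.0000, 1.0000, 0.0000]] (det J = 28.0000).
Solving J·Δ = −F gives Δ = (0.5804, 15.1429, -1.1786).
Then the next iterate is (u, v, w)₁ = (2.5804, 16.6429, 1.3214).

(2.5804, 16.6429, 1.3214)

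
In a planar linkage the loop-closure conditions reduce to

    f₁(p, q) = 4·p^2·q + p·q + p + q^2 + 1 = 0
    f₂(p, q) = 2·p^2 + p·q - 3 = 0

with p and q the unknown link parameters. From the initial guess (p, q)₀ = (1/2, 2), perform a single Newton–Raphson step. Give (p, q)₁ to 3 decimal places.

(1.258, -1.061)

At (1/2, 2): F = (8.500, -1.500).
Jacobian J = [[8·p·q + q + 1, 4·p^2 + p + 2·q], [4·p + q, p]].
At the point, J = [[11.000, 5.500], [4.000, 0.500]] (det J = -16.500).
Solving J·Δ = −F gives Δ = (0.758, -3.061).
Then the next iterate is (p, q)₁ = (1.258, -1.061).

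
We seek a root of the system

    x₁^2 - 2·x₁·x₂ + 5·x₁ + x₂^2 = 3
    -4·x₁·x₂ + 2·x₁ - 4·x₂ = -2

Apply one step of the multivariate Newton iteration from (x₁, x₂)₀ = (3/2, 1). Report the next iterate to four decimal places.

(0.6532, 0.6694)

At (3/2, 1): F = (4.7500, -5.0000).
Jacobian J = [[2·x₁ - 2·x₂ + 5, -2·x₁ + 2·x₂], [-4·x₂ + 2, -4·x₁ - 4]].
At the point, J = [[6.0000, -1.0000], [-2.0000, -10.0000]] (det J = -62.0000).
Solving J·Δ = −F gives Δ = (-0.8468, -0.3306).
Then the next iterate is (x₁, x₂)₁ = (0.6532, 0.6694).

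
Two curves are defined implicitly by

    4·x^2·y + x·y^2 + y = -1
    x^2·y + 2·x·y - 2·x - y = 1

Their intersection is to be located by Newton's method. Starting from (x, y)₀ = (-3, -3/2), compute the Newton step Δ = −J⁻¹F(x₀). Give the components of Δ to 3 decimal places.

At (-3, -3/2): F = (-61.250, 2.000).
Jacobian J = [[8·x·y + y^2, 4·x^2 + 2·x·y + 1], [2·x·y + 2·y - 2, x^2 + 2·x - 1]].
At the point, J = [[38.250, 46.000], [4.000, 2.000]] (det J = -107.500).
Solving J·Δ = −F gives Δ = (-1.995, 2.991).

(-1.995, 2.991)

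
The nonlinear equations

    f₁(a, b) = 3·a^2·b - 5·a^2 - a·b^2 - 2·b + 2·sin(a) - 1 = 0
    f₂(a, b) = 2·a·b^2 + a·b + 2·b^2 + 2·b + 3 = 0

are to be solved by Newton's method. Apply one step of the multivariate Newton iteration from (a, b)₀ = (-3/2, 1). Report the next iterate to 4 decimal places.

At (-3/2, 1): F = (-7.994990, 2.5000).
Jacobian J = [[6·a·b - 10·a - b^2 + 2·cos(a), 3·a^2 - 2·a·b - 2], [2·b^2 + b, 4·a·b + a + 4·b + 2]].
At the point, J = [[5.141474, 7.7500], [3.0000, -1.5000]] (det J = -30.962212).
Solving J·Δ = −F gives Δ = (-0.2384, 1.1898).
Then the next iterate is (a, b)₁ = (-1.7384, 2.1898).

(-1.7384, 2.1898)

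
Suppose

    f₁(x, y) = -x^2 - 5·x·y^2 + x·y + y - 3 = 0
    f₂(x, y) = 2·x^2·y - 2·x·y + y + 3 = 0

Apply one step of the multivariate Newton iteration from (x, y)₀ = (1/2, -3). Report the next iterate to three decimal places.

At (1/2, -3): F = (-30.250, 1.500).
Jacobian J = [[-2·x - 5·y^2 + y, -10·x·y + x + 1], [4·x·y - 2·y, 2·x^2 - 2·x + 1]].
At the point, J = [[-49.000, 16.500], [0.000, 0.500]] (det J = -24.500).
Solving J·Δ = −F gives Δ = (-1.628, -3.000).
Then the next iterate is (x, y)₁ = (-1.128, -6.000).

(-1.128, -6.000)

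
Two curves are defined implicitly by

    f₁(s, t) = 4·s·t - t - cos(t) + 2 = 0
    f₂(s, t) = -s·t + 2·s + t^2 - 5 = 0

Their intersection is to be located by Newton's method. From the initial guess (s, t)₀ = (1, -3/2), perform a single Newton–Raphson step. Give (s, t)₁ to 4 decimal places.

(0.4832, -1.7647)

At (1, -3/2): F = (-2.570737, 0.7500).
Jacobian J = [[4·t, 4·s + sin(t) - 1], [-t + 2, -s + 2·t]].
At the point, J = [[-6.0000, 2.002505], [3.5000, -4.0000]] (det J = 16.991232).
Solving J·Δ = −F gives Δ = (-0.5168, -0.2647).
Then the next iterate is (s, t)₁ = (0.4832, -1.7647).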